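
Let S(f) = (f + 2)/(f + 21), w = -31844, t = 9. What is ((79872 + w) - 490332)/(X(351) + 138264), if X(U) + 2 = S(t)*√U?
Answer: -6115383564800/1911638059681 + 48653440*√39/1911638059681 ≈ -3.1989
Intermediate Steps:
S(f) = (2 + f)/(21 + f)
X(U) = -2 + 11*√U/30 (X(U) = -2 + ((2 + 9)/(21 + 9))*√U = -2 + (11/30)*√U = -2 + ((1/30)*11)*√U = -2 + 11*√U/30)
((79872 + w) - 490332)/(X(351) + 138264) = ((79872 - 31844) - 490332)/((-2 + 11*√351/30) + 138264) = (48028 - 490332)/((-2 + 11*(3*√39)/30) + 138264) = -442304/((-2 + 11*√39/10) + 138264) = -442304/(138262 + 11*√39/10)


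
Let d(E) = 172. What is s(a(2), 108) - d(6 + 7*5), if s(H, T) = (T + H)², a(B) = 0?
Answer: 11492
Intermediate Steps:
s(H, T) = (H + T)²
s(a(2), 108) - d(6 + 7*5) = (0 + 108)² - 1*172 = 108² - 172 = 11664 - 172 = 11492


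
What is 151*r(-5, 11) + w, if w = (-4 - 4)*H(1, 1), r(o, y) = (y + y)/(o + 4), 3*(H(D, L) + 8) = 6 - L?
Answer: -9814/3 ≈ -3271.3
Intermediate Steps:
H(D, L) = -6 - L/3 (H(D, L) = -8 + (6 - L)/3 = -8 + (2 - L/3) = -6 - L/3)
r(o, y) = 2*y/(4 + o) (r(o, y) = (2*y)/(4 + o) = 2*y/(4 + o))
w = 152/3 (w = (-4 - 4)*(-6 - 1/3*1) = -8*(-6 - 1/3) = -8*(-19/3) = 152/3 ≈ 50.667)
151*r(-5, 11) + w = 151*(2*11/(4 - 5)) + 152/3 = 151*(2*11/(-1)) + 152/3 = 151*(2*11*(-1)) + 152/3 = 151*(-22) + 152/3 = -3322 + 152/3 = -9814/3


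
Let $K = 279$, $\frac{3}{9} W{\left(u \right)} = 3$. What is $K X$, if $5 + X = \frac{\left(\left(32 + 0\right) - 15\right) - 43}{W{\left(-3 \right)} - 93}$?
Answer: $- \frac{18321}{14} \approx -1308.6$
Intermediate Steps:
$W{\left(u \right)} = 9$ ($W{\left(u \right)} = 3 \cdot 3 = 9$)
$X = - \frac{197}{42}$ ($X = -5 + \frac{\left(\left(32 + 0\right) - 15\right) - 43}{9 - 93} = -5 + \frac{\left(32 - 15\right) - 43}{9 - 93} = -5 + \frac{17 - 43}{-84} = -5 - - \frac{13}{42} = -5 + \frac{13}{42} = - \frac{197}{42} \approx -4.6905$)
$K X = 279 \left(- \frac{197}{42}\right) = - \frac{18321}{14}$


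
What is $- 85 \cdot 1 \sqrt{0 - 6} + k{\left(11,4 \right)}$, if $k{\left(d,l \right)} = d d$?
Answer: $121 - 85 i \sqrt{6} \approx 121.0 - 208.21 i$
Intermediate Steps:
$k{\left(d,l \right)} = d^{2}$
$- 85 \cdot 1 \sqrt{0 - 6} + k{\left(11,4 \right)} = - 85 \cdot 1 \sqrt{0 - 6} + 11^{2} = - 85 \cdot 1 \sqrt{-6} + 121 = - 85 \cdot 1 i \sqrt{6} + 121 = - 85 i \sqrt{6} + 121 = 121 - 85 i \sqrt{6}$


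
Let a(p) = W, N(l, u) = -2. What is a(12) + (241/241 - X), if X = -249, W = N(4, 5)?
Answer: 248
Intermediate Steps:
W = -2
a(p) = -2
a(12) + (241/241 - X) = -2 + (241/241 - 1*(-249)) = -2 + (241*(1/241) + 249) = -2 + (1 + 249) = -2 + 250 = 248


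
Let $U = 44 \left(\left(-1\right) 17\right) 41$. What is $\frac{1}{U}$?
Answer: $- \frac{1}{30668} \approx -3.2607 \cdot 10^{-5}$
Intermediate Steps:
$U = -30668$ ($U = 44 \left(-17\right) 41 = \left(-748\right) 41 = -30668$)
$\frac{1}{U} = \frac{1}{-30668} = - \frac{1}{30668}$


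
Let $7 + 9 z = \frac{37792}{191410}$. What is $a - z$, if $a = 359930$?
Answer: $\frac{103341518963}{287115} \approx 3.5993 \cdot 10^{5}$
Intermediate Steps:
$z = - \frac{217013}{287115}$ ($z = - \frac{7}{9} + \frac{37792 \cdot \frac{1}{191410}}{9} = - \frac{7}{9} + \frac{1}{9} \cdot \frac{18896}{95705} = - \frac{7}{9} + \frac{18896}{861345} = - \frac{217013}{287115} \approx -0.75584$)
$a - z = 359930 - - \frac{217013}{287115} = 359930 + \frac{217013}{287115} = \frac{103341518963}{287115}$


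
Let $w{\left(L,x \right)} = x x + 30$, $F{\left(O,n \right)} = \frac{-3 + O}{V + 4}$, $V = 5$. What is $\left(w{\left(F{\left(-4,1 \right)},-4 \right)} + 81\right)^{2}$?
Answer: $16129$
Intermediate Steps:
$F{\left(O,n \right)} = - \frac{1}{3} + \frac{O}{9}$ ($F{\left(O,n \right)} = \frac{-3 + O}{5 + 4} = \frac{-3 + O}{9} = \left(-3 + O\right) \frac{1}{9} = - \frac{1}{3} + \frac{O}{9}$)
$w{\left(L,x \right)} = 30 + x^{2}$ ($w{\left(L,x \right)} = x^{2} + 30 = 30 + x^{2}$)
$\left(w{\left(F{\left(-4,1 \right)},-4 \right)} + 81\right)^{2} = \left(\left(30 + \left(-4\right)^{2}\right) + 81\right)^{2} = \left(\left(30 + 16\right) + 81\right)^{2} = \left(46 + 81\right)^{2} = 127^{2} = 16129$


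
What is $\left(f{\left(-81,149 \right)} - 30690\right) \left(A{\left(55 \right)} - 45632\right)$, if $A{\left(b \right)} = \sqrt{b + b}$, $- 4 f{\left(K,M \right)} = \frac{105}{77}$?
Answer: $\frac{15405078000}{11} - \frac{1350375 \sqrt{110}}{44} \approx 1.4001 \cdot 10^{9}$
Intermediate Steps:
$f{\left(K,M \right)} = - \frac{15}{44}$ ($f{\left(K,M \right)} = - \frac{105 \cdot \frac{1}{77}}{4} = \left(- \frac{1}{4}\right) \frac{15}{11} = - \frac{15}{44}$)
$A{\left(b \right)} = \sqrt{2} \sqrt{b}$ ($A{\left(b \right)} = \sqrt{2 b} = \sqrt{2} \sqrt{b}$)
$\left(f{\left(-81,149 \right)} - 30690\right) \left(A{\left(55 \right)} - 45632\right) = \left(- \frac{15}{44} - 30690\right) \left(\sqrt{2} \sqrt{55} - 45632\right) = - \frac{1350375 \left(\sqrt{110} - 45632\right)}{44} = - \frac{1350375 \left(-45632 + \sqrt{110}\right)}{44} = \frac{15405078000}{11} - \frac{1350375 \sqrt{110}}{44}$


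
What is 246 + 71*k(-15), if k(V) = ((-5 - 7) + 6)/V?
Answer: 1372/5 ≈ 274.40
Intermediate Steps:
k(V) = -6/V (k(V) = (-12 + 6)/V = -6/V)
246 + 71*k(-15) = 246 + 71*(-6/(-15)) = 246 + 71*(-6*(-1/15)) = 246 + 71*(⅖) = 246 + 142/5 = 1372/5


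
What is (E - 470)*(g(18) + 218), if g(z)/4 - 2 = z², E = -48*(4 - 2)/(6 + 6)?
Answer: -727516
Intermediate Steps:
E = -8 (E = -96/12 = -48*⅙ = -8)
g(z) = 8 + 4*z²
(E - 470)*(g(18) + 218) = (-8 - 470)*((8 + 4*18²) + 218) = -478*((8 + 4*324) + 218) = -478*((8 + 1296) + 218) = -478*(1304 + 218) = -478*1522 = -727516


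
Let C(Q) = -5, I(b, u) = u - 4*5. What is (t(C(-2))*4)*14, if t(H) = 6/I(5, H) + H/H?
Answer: 1064/25 ≈ 42.560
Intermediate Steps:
I(b, u) = -20 + u (I(b, u) = u - 1*20 = u - 20 = -20 + u)
t(H) = 1 + 6/(-20 + H) (t(H) = 6/(-20 + H) + H/H = 6/(-20 + H) + 1 = 1 + 6/(-20 + H))
(t(C(-2))*4)*14 = (((-14 - 5)/(-20 - 5))*4)*14 = ((-19/(-25))*4)*14 = (-1/25*(-19)*4)*14 = ((19/25)*4)*14 = (76/25)*14 = 1064/25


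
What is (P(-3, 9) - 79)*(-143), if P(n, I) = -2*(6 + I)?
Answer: 15587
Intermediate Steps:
P(n, I) = -12 - 2*I
(P(-3, 9) - 79)*(-143) = ((-12 - 2*9) - 79)*(-143) = ((-12 - 18) - 79)*(-143) = (-30 - 79)*(-143) = -109*(-143) = 15587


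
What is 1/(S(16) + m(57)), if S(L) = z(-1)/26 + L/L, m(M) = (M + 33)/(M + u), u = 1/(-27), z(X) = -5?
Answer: 19994/47739 ≈ 0.41882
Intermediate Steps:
u = -1/27 ≈ -0.037037
m(M) = (33 + M)/(-1/27 + M) (m(M) = (M + 33)/(M - 1/27) = (33 + M)/(-1/27 + M))
S(L) = 21/26 (S(L) = -5/26 + L/L = -5*1/26 + 1 = -5/26 + 1 = 21/26)
1/(S(16) + m(57)) = 1/(21/26 + 27*(33 + 57)/(-1 + 27*57)) = 1/(21/26 + 27*90/(-1 + 1539)) = 1/(21/26 + 27*90/1538) = 1/(21/26 + 27*(1/1538)*90) = 1/(21/26 + 1215/769) = 1/(47739/19994) = 19994/47739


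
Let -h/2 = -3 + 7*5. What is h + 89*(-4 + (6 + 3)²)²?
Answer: 527617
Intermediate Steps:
h = -64 (h = -2*(-3 + 7*5) = -2*(-3 + 35) = -2*32 = -64)
h + 89*(-4 + (6 + 3)²)² = -64 + 89*(-4 + (6 + 3)²)² = -64 + 89*(-4 + 9²)² = -64 + 89*(-4 + 81)² = -64 + 89*77² = -64 + 89*5929 = -64 + 527681 = 527617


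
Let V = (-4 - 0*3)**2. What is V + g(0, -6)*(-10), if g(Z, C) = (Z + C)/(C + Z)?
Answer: 6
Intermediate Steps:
g(Z, C) = 1 (g(Z, C) = (C + Z)/(C + Z) = 1)
V = 16 (V = (-4 - 3*0)**2 = (-4 + 0)**2 = (-4)**2 = 16)
V + g(0, -6)*(-10) = 16 + 1*(-10) = 16 - 10 = 6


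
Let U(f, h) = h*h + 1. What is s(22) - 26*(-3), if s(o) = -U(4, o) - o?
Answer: -429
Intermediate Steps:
U(f, h) = 1 + h**2 (U(f, h) = h**2 + 1 = 1 + h**2)
s(o) = -1 - o - o**2 (s(o) = -(1 + o**2) - o = (-1 - o**2) - o = -1 - o - o**2)
s(22) - 26*(-3) = (-1 - 1*22 - 1*22**2) - 26*(-3) = (-1 - 22 - 1*484) + 78 = (-1 - 22 - 484) + 78 = -507 + 78 = -429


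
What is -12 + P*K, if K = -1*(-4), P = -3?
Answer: -24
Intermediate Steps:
K = 4
-12 + P*K = -12 - 3*4 = -12 - 12 = -24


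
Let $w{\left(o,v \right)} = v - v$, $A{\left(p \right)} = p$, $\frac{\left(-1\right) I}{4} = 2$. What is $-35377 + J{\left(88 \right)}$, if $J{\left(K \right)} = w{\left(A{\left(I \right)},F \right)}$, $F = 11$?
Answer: $-35377$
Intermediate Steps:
$I = -8$ ($I = \left(-4\right) 2 = -8$)
$w{\left(o,v \right)} = 0$
$J{\left(K \right)} = 0$
$-35377 + J{\left(88 \right)} = -35377 + 0 = -35377$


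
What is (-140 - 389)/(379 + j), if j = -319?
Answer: -529/60 ≈ -8.8167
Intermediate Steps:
(-140 - 389)/(379 + j) = (-140 - 389)/(379 - 319) = -529/60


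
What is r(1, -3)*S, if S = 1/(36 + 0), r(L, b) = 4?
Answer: ⅑ ≈ 0.11111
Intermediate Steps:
S = 1/36 ≈ 0.027778
r(1, -3)*S = 4*(1/36) = ⅑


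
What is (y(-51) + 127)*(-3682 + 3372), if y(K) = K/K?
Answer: -39680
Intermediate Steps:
y(K) = 1
(y(-51) + 127)*(-3682 + 3372) = (1 + 127)*(-3682 + 3372) = 128*(-310) = -39680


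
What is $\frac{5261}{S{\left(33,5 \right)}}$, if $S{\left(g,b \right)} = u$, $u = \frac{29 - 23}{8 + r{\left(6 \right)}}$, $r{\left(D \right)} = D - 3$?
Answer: $\frac{57871}{6} \approx 9645.2$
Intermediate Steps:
$r{\left(D \right)} = -3 + D$ ($r{\left(D \right)} = D - 3 = -3 + D$)
$u = \frac{6}{11}$ ($u = \frac{29 - 23}{8 + \left(-3 + 6\right)} = \frac{6}{8 + 3} = \frac{6}{11} \approx 0.54545$)
$S{\left(g,b \right)} = \frac{6}{11}$
$\frac{5261}{S{\left(33,5 \right)}} = \frac{5261}{\frac{6}{11}} = 5261 \cdot \frac{11}{6} = \frac{57871}{6}$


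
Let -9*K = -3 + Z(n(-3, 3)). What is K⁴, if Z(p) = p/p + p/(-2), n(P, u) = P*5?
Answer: 14641/104976 ≈ 0.13947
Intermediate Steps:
n(P, u) = 5*P
Z(p) = 1 - p/2 (Z(p) = 1 + p*(-½) = 1 - p/2)
K = -11/18 (K = -(-3 + (1 - 5*(-3)/2))/9 = -(-3 + (1 - ½*(-15)))/9 = -(-3 + (1 + 15/2))/9 = -(-3 + 17/2)/9 = -⅑*11/2 = -11/18 ≈ -0.61111)
K⁴ = (-11/18)⁴ = 14641/104976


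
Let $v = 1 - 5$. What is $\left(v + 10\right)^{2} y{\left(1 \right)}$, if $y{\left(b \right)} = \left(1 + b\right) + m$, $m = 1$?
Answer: $108$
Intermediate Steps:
$y{\left(b \right)} = 2 + b$ ($y{\left(b \right)} = \left(1 + b\right) + 1 = 2 + b$)
$v = -4$ ($v = 1 - 5 = -4$)
$\left(v + 10\right)^{2} y{\left(1 \right)} = \left(-4 + 10\right)^{2} \left(2 + 1\right) = 6^{2} \cdot 3 = 36 \cdot 3 = 108$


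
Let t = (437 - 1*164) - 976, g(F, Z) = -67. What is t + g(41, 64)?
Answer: -770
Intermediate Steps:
t = -703 (t = (437 - 164) - 976 = 273 - 976 = -703)
t + g(41, 64) = -703 - 67 = -770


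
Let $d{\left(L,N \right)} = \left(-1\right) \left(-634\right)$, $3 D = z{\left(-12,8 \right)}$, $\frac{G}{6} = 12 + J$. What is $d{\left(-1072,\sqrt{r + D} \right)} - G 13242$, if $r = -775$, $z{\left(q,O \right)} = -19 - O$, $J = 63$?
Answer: $-5958266$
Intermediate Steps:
$G = 450$ ($G = 6 \left(12 + 63\right) = 6 \cdot 75 = 450$)
$D = -9$ ($D = \frac{-19 - 8}{3} = \frac{1}{3} \left(-27\right) = -9$)
$d{\left(L,N \right)} = 634$
$d{\left(-1072,\sqrt{r + D} \right)} - G 13242 = 634 - 450 \cdot 13242 = 634 - 5958900 = -5958266$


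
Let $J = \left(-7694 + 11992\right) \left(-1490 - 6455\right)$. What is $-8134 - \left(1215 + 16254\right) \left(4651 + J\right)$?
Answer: $596443342637$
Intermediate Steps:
$J = -34147610$ ($J = 4298 \left(-7945\right) = -34147610$)
$-8134 - \left(1215 + 16254\right) \left(4651 + J\right) = -8134 - \left(1215 + 16254\right) \left(4651 - 34147610\right) = -8134 - 17469 \left(-34142959\right) = -8134 - -596443350771 = -8134 + 596443350771 = 596443342637$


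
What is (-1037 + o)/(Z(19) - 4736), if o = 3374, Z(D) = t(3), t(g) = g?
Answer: -2337/4733 ≈ -0.49377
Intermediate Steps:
Z(D) = 3
(-1037 + o)/(Z(19) - 4736) = (-1037 + 3374)/(3 - 4736) = 2337/(-4733) = 2337*(-1/4733) = -2337/4733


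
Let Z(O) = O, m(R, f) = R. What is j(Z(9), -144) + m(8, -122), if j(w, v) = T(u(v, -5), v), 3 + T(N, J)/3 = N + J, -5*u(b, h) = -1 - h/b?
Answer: -103771/240 ≈ -432.38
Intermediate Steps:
u(b, h) = ⅕ + h/(5*b) (u(b, h) = -(-1 - h/b)/5 = ⅕ + h/(5*b))
T(N, J) = -9 + 3*J + 3*N (T(N, J) = -9 + 3*(N + J) = -9 + 3*(J + N) = -9 + (3*J + 3*N) = -9 + 3*J + 3*N)
j(w, v) = -9 + 3*v + 3*(-5 + v)/(5*v) (j(w, v) = -9 + 3*v + 3*((v - 5)/(5*v)) = -9 + 3*v + 3*((-5 + v)/(5*v)) = -9 + 3*v + 3*(-5 + v)/(5*v))
j(Z(9), -144) + m(8, -122) = (-42/5 - 3/(-144) + 3*(-144)) + 8 = (-42/5 - 3*(-1/144) - 432) + 8 = (-42/5 + 1/48 - 432) + 8 = -105691/240 + 8 = -103771/240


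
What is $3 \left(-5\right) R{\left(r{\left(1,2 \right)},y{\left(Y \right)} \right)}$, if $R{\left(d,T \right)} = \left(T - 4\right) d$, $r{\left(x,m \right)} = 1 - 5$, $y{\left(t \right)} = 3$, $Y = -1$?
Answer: $-60$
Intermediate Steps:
$r{\left(x,m \right)} = -4$
$R{\left(d,T \right)} = d \left(-4 + T\right)$ ($R{\left(d,T \right)} = \left(-4 + T\right) d = d \left(-4 + T\right)$)
$3 \left(-5\right) R{\left(r{\left(1,2 \right)},y{\left(Y \right)} \right)} = 3 \left(-5\right) \left(- 4 \left(-4 + 3\right)\right) = - 15 \left(\left(-4\right) \left(-1\right)\right) = \left(-15\right) 4 = -60$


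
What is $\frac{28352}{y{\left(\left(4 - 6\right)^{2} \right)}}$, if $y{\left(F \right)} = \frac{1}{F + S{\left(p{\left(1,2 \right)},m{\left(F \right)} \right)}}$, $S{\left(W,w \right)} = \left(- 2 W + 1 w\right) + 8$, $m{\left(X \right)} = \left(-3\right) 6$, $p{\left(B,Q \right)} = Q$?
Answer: $-283520$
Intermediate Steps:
$m{\left(X \right)} = -18$
$S{\left(W,w \right)} = 8 + w - 2 W$ ($S{\left(W,w \right)} = \left(- 2 W + w\right) + 8 = \left(w - 2 W\right) + 8 = 8 + w - 2 W$)
$y{\left(F \right)} = \frac{1}{-14 + F}$ ($y{\left(F \right)} = \frac{1}{F - 14} = \frac{1}{-14 + F}$)
$\frac{28352}{y{\left(\left(4 - 6\right)^{2} \right)}} = \frac{28352}{\frac{1}{-14 + \left(4 - 6\right)^{2}}} = \frac{28352}{\frac{1}{-14 + \left(-2\right)^{2}}} = \frac{28352}{\frac{1}{-14 + 4}} = \frac{28352}{\frac{1}{-10}} = \frac{28352}{- \frac{1}{10}} = 28352 \left(-10\right) = -283520$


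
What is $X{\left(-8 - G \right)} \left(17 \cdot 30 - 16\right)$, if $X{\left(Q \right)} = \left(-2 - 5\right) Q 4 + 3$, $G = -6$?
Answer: $29146$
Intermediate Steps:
$X{\left(Q \right)} = 3 - 28 Q$ ($X{\left(Q \right)} = - 7 Q 4 + 3 = - 28 Q + 3 = 3 - 28 Q$)
$X{\left(-8 - G \right)} \left(17 \cdot 30 - 16\right) = \left(3 - 28 \left(-8 - -6\right)\right) \left(17 \cdot 30 - 16\right) = \left(3 - 28 \left(-8 + 6\right)\right) \left(510 - 16\right) = \left(3 - -56\right) 494 = \left(3 + 56\right) 494 = 59 \cdot 494 = 29146$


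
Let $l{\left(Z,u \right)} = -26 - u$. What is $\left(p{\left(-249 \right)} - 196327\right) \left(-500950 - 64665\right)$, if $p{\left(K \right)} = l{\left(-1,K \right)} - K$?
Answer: $110778525825$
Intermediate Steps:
$p{\left(K \right)} = -26 - 2 K$ ($p{\left(K \right)} = \left(-26 - K\right) - K = -26 - 2 K$)
$\left(p{\left(-249 \right)} - 196327\right) \left(-500950 - 64665\right) = \left(\left(-26 - -498\right) - 196327\right) \left(-500950 - 64665\right) = \left(\left(-26 + 498\right) - 196327\right) \left(-565615\right) = \left(472 - 196327\right) \left(-565615\right) = \left(-195855\right) \left(-565615\right) = 110778525825$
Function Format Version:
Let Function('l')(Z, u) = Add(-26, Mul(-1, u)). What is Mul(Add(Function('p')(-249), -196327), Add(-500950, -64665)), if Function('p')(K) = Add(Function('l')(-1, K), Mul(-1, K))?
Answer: 110778525825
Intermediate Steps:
Function('p')(K) = Add(-26, Mul(-2, K)) (Function('p')(K) = Add(Add(-26, Mul(-1, K)), Mul(-1, K)) = Add(-26, Mul(-2, K)))
Mul(Add(Function('p')(-249), -196327), Add(-500950, -64665)) = Mul(Add(Add(-26, Mul(-2, -249)), -196327), Add(-500950, -64665)) = Mul(Add(Add(-26, 498), -196327), -565615) = Mul(Add(472, -196327), -565615) = Mul(-195855, -565615) = 110778525825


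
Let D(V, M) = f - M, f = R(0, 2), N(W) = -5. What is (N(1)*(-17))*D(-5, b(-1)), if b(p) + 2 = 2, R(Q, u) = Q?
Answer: 0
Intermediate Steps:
b(p) = 0 (b(p) = -2 + 2 = 0)
f = 0
D(V, M) = -M (D(V, M) = 0 - M = -M)
(N(1)*(-17))*D(-5, b(-1)) = (-5*(-17))*(-1*0) = 85*0 = 0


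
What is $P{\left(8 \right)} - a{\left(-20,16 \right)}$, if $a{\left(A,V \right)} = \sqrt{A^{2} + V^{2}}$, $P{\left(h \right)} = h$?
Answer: $8 - 4 \sqrt{41} \approx -17.612$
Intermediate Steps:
$P{\left(8 \right)} - a{\left(-20,16 \right)} = 8 - \sqrt{\left(-20\right)^{2} + 16^{2}} = 8 - \sqrt{400 + 256} = 8 - \sqrt{656} = 8 - 4 \sqrt{41}$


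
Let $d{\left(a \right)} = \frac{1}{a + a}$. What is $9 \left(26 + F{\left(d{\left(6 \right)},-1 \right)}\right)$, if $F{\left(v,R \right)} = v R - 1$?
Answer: $\frac{897}{4} \approx 224.25$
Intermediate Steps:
$d{\left(a \right)} = \frac{1}{2 a}$
$F{\left(v,R \right)} = -1 + R v$ ($F{\left(v,R \right)} = R v - 1 = -1 + R v$)
$9 \left(26 + F{\left(d{\left(6 \right)},-1 \right)}\right) = 9 \left(26 - \left(1 + \frac{1}{2 \cdot 6}\right)\right) = 9 \left(26 - \left(1 + \frac{1}{2} \cdot \frac{1}{6}\right)\right) = 9 \left(26 - \frac{13}{12}\right) = 9 \cdot \frac{299}{12} = \frac{897}{4}$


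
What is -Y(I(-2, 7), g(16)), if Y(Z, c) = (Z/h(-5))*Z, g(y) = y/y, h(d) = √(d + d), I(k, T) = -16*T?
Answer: 6272*I*√10/5 ≈ 3966.8*I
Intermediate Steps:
h(d) = √2*√d (h(d) = √(2*d) = √2*√d)
g(y) = 1
Y(Z, c) = -I*√10*Z²/10 (Y(Z, c) = (Z/((√2*√(-5))))*Z = (Z/((√2*(I*√5))))*Z = (Z/((I*√10)))*Z = (Z*(-I*√10/10))*Z = (-I*Z*√10/10)*Z = -I*√10*Z²/10)
-Y(I(-2, 7), g(16)) = -(-1)*I*√10*(-16*7)²/10 = -(-1)*I*√10*(-112)²/10 = -(-1)*I*√10*12544/10 = -(-6272)*I*√10/5 = 6272*I*√10/5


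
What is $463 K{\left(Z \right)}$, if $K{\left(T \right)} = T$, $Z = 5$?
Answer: $2315$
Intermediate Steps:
$463 K{\left(Z \right)} = 463 \cdot 5 = 2315$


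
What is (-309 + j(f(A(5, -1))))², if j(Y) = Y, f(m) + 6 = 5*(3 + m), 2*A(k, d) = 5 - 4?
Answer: 354025/4 ≈ 88506.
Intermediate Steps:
A(k, d) = ½ (A(k, d) = (5 - 4)/2 = (½)*1 = ½)
f(m) = 9 + 5*m (f(m) = -6 + 5*(3 + m) = -6 + (15 + 5*m) = 9 + 5*m)
(-309 + j(f(A(5, -1))))² = (-309 + (9 + 5*(½)))² = (-309 + (9 + 5/2))² = (-309 + 23/2)² = (-595/2)² = 354025/4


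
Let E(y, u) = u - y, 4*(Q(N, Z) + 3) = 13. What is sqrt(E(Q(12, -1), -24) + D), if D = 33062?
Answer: sqrt(132151)/2 ≈ 181.76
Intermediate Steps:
Q(N, Z) = 1/4 (Q(N, Z) = -3 + (1/4)*13 = -3 + 13/4 = 1/4)
sqrt(E(Q(12, -1), -24) + D) = sqrt((-24 - 1*1/4) + 33062) = sqrt((-24 - 1/4) + 33062) = sqrt(-97/4 + 33062) = sqrt(132151/4) = sqrt(132151)/2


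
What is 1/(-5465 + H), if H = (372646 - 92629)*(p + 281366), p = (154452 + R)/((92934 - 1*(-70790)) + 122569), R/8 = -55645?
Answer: 95431/7518719660614255 ≈ 1.2692e-11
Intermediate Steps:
R = -445160 (R = 8*(-55645) = -445160)
p = -290708/286293 (p = (154452 - 445160)/((92934 - 1*(-70790)) + 122569) = -290708/((92934 + 70790) + 122569) = -290708/(163724 + 122569) = -290708/286293 ≈ -1.0154)
H = 7518720182144670/95431 (H = (372646 - 92629)*(-290708/286293 + 281366) = 280017*(80552825530/286293) = 7518720182144670/95431 ≈ 7.8787e+10)
1/(-5465 + H) = 1/(-5465 + 7518720182144670/95431) = 1/(7518719660614255/95431) = 95431/7518719660614255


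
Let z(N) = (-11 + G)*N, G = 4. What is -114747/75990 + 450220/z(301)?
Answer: -11484663243/53370310 ≈ -215.19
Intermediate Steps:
z(N) = -7*N (z(N) = (-11 + 4)*N = -7*N)
-114747/75990 + 450220/z(301) = -114747/75990 + 450220/((-7*301)) = -114747*1/75990 + 450220/(-2107) = -38249/25330 + 450220*(-1/2107) = -38249/25330 - 450220/2107 = -11484663243/53370310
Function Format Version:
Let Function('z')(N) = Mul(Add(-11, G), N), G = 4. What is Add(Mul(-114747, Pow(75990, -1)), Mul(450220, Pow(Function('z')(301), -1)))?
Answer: Rational(-11484663243, 53370310) ≈ -215.19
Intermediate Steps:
Function('z')(N) = Mul(-7, N) (Function('z')(N) = Mul(Add(-11, 4), N) = Mul(-7, N))
Add(Mul(-114747, Pow(75990, -1)), Mul(450220, Pow(Function('z')(301), -1))) = Add(Mul(-114747, Pow(75990, -1)), Mul(450220, Pow(Mul(-7, 301), -1))) = Add(Mul(-114747, Rational(1, 75990)), Mul(450220, Pow(-2107, -1))) = Add(Rational(-38249, 25330), Mul(450220, Rational(-1, 2107))) = Add(Rational(-38249, 25330), Rational(-450220, 2107)) = Rational(-11484663243, 53370310)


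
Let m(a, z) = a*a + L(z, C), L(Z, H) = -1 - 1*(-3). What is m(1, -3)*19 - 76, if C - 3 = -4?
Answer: -19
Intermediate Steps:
C = -1 (C = 3 - 4 = -1)
L(Z, H) = 2 (L(Z, H) = -1 + 3 = 2)
m(a, z) = 2 + a² (m(a, z) = a*a + 2 = a² + 2 = 2 + a²)
m(1, -3)*19 - 76 = (2 + 1²)*19 - 76 = (2 + 1)*19 - 76 = 3*19 - 76 = 57 - 76 = -19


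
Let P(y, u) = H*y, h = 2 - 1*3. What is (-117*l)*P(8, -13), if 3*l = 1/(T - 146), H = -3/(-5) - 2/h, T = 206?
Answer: -338/25 ≈ -13.520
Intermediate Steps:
h = -1 (h = 2 - 3 = -1)
H = 13/5 (H = -3/(-5) - 2/(-1) = -3*(-1/5) - 2*(-1) = 3/5 + 2 = 13/5 ≈ 2.6000)
l = 1/180 (l = 1/(3*(206 - 146)) = (1/3)/60 = (1/3)*(1/60) = 1/180 ≈ 0.0055556)
P(y, u) = 13*y/5
(-117*l)*P(8, -13) = (-117*1/180)*((13/5)*8) = -13/20*104/5 = -338/25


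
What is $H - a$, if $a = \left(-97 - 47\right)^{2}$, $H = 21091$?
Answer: $355$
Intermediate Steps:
$a = 20736$ ($a = \left(-144\right)^{2} = 20736$)
$H - a = 21091 - 20736 = 355$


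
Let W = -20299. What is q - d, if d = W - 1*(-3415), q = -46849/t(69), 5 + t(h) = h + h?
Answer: 2198723/133 ≈ 16532.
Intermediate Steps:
t(h) = -5 + 2*h (t(h) = -5 + (h + h) = -5 + 2*h)
q = -46849/133 (q = -46849/(-5 + 2*69) = -46849/(-5 + 138) = -46849/133 ≈ -352.25)
d = -16884 (d = -20299 - 1*(-3415) = -20299 + 3415 = -16884)
q - d = -46849/133 - 1*(-16884) = -46849/133 + 16884 = 2198723/133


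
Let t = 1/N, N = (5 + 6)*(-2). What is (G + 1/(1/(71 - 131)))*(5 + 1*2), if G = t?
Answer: -9247/22 ≈ -420.32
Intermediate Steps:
N = -22 (N = 11*(-2) = -22)
t = -1/22 (t = 1/(-22) = -1/22 ≈ -0.045455)
G = -1/22 ≈ -0.045455
(G + 1/(1/(71 - 131)))*(5 + 1*2) = (-1/22 + 1/(1/(71 - 131)))*(5 + 1*2) = (-1/22 + 1/(1/(-60)))*(5 + 2) = (-1/22 + 1/(-1/60))*7 = (-1/22 - 60)*7 = -1321/22*7 = -9247/22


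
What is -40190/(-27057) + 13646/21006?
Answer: 202241827/94726557 ≈ 2.1350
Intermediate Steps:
-40190/(-27057) + 13646/21006 = -40190*(-1/27057) + 13646*(1/21006) = 40190/27057 + 6823/10503 = 202241827/94726557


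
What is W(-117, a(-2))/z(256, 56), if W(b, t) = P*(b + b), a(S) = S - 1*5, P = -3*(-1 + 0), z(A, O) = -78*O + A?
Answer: 351/2056 ≈ 0.17072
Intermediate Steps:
z(A, O) = A - 78*O
P = 3 (P = -3*(-1) = 3)
a(S) = -5 + S (a(S) = S - 5 = -5 + S)
W(b, t) = 6*b (W(b, t) = 3*(b + b) = 3*(2*b) = 6*b)
W(-117, a(-2))/z(256, 56) = (6*(-117))/(256 - 78*56) = -702/(256 - 4368) = -702/(-4112) = -702*(-1/4112) = 351/2056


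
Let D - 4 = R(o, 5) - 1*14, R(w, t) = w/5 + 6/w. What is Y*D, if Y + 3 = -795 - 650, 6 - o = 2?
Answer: 55748/5 ≈ 11150.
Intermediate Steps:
o = 4 (o = 6 - 1*2 = 6 - 2 = 4)
R(w, t) = 6/w + w/5 (R(w, t) = w*(⅕) + 6/w = w/5 + 6/w = 6/w + w/5)
D = -77/10 (D = 4 + ((6/4 + (⅕)*4) - 1*14) = 4 + ((6*(¼) + ⅘) - 14) = 4 + ((3/2 + ⅘) - 14) = 4 + (23/10 - 14) = 4 - 117/10 = -77/10 ≈ -7.7000)
Y = -1448 (Y = -3 + (-795 - 650) = -3 - 1445 = -1448)
Y*D = -1448*(-77/10) = 55748/5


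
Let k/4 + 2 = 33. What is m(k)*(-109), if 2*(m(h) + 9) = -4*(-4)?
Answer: 109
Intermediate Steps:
k = 124 (k = -8 + 4*33 = -8 + 132 = 124)
m(h) = -1 (m(h) = -9 + (-4*(-4))/2 = -9 + (½)*16 = -9 + 8 = -1)
m(k)*(-109) = -1*(-109) = 109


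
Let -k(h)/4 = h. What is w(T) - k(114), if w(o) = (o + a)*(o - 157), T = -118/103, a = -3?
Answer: 11793107/10609 ≈ 1111.6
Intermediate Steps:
k(h) = -4*h
T = -118/103 (T = -118*1/103 = -118/103 ≈ -1.1456)
w(o) = (-157 + o)*(-3 + o) (w(o) = (o - 3)*(o - 157) = (-3 + o)*(-157 + o) = (-157 + o)*(-3 + o))
w(T) - k(114) = (471 + (-118/103)**2 - 160*(-118/103)) - (-4)*114 = (471 + 13924/10609 + 18880/103) - 1*(-456) = 6955403/10609 + 456 = 11793107/10609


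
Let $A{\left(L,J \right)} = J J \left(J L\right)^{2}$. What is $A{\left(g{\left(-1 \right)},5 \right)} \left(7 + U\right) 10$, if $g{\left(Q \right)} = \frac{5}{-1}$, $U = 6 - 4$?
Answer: $1406250$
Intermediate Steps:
$U = 2$ ($U = 6 - 4 = 2$)
$g{\left(Q \right)} = -5$ ($g{\left(Q \right)} = 5 \left(-1\right) = -5$)
$A{\left(L,J \right)} = J^{4} L^{2}$ ($A{\left(L,J \right)} = J^{2} J^{2} L^{2} = J^{4} L^{2}$)
$A{\left(g{\left(-1 \right)},5 \right)} \left(7 + U\right) 10 = 5^{4} \left(-5\right)^{2} \left(7 + 2\right) 10 = 625 \cdot 25 \cdot 9 \cdot 10 = 15625 \cdot 9 \cdot 10 = 140625 \cdot 10 = 1406250$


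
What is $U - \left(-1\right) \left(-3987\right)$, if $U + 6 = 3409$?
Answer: $-584$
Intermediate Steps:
$U = 3403$ ($U = -6 + 3409 = 3403$)
$U - \left(-1\right) \left(-3987\right) = 3403 - \left(-1\right) \left(-3987\right) = 3403 - 3987 = -584$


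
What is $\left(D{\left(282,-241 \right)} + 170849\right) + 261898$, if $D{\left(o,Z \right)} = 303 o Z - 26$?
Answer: $-20159765$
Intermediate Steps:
$D{\left(o,Z \right)} = -26 + 303 Z o$ ($D{\left(o,Z \right)} = 303 Z o - 26 = -26 + 303 Z o$)
$\left(D{\left(282,-241 \right)} + 170849\right) + 261898 = \left(\left(-26 + 303 \left(-241\right) 282\right) + 170849\right) + 261898 = \left(\left(-26 - 20592486\right) + 170849\right) + 261898 = \left(-20592512 + 170849\right) + 261898 = -20421663 + 261898 = -20159765$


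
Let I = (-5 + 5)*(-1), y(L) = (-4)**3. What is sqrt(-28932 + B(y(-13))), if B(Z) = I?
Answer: 2*I*sqrt(7233) ≈ 170.09*I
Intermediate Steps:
y(L) = -64
I = 0 (I = 0*(-1) = 0)
B(Z) = 0
sqrt(-28932 + B(y(-13))) = sqrt(-28932 + 0) = sqrt(-28932) = 2*I*sqrt(7233)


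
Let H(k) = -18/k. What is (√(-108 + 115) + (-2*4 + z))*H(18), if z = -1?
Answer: 9 - √7 ≈ 6.3542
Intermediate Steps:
(√(-108 + 115) + (-2*4 + z))*H(18) = (√(-108 + 115) + (-2*4 - 1))*(-18/18) = (√7 + (-8 - 1))*(-18*1/18) = (√7 - 9)*(-1) = (-9 + √7)*(-1) = 9 - √7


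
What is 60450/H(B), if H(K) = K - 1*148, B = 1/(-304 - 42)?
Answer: -20915700/51209 ≈ -408.44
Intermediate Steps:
B = -1/346 (B = 1/(-346) = -1/346 ≈ -0.0028902)
H(K) = -148 + K (H(K) = K - 148 = -148 + K)
60450/H(B) = 60450/(-148 - 1/346) = 60450/(-51209/346) = 60450*(-346/51209) = -20915700/51209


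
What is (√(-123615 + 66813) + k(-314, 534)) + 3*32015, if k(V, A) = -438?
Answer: 95607 + I*√56802 ≈ 95607.0 + 238.33*I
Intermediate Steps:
(√(-123615 + 66813) + k(-314, 534)) + 3*32015 = (√(-123615 + 66813) - 438) + 3*32015 = (√(-56802) - 438) + 96045 = (I*√56802 - 438) + 96045 = (-438 + I*√56802) + 96045 = 95607 + I*√56802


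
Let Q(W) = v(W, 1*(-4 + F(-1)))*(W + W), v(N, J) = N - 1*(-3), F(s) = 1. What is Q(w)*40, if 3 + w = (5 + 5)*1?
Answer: 5600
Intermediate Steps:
w = 7 (w = -3 + (5 + 5)*1 = -3 + 10*1 = -3 + 10 = 7)
v(N, J) = 3 + N (v(N, J) = N + 3 = 3 + N)
Q(W) = 2*W*(3 + W) (Q(W) = (3 + W)*(W + W) = (3 + W)*(2*W) = 2*W*(3 + W))
Q(w)*40 = (2*7*(3 + 7))*40 = (2*7*10)*40 = 140*40 = 5600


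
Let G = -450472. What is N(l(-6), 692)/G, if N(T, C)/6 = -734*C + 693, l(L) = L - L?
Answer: 1521705/225236 ≈ 6.7561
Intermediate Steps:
l(L) = 0
N(T, C) = 4158 - 4404*C (N(T, C) = 6*(-734*C + 693) = 6*(693 - 734*C) = 4158 - 4404*C)
N(l(-6), 692)/G = (4158 - 4404*692)/(-450472) = (4158 - 3047568)*(-1/450472) = -3043410*(-1/450472) = 1521705/225236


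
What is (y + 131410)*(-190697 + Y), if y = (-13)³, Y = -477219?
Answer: -86303430108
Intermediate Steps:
y = -2197
(y + 131410)*(-190697 + Y) = (-2197 + 131410)*(-190697 - 477219) = 129213*(-667916) = -86303430108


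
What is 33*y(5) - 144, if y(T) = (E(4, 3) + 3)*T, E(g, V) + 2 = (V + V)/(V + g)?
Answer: 1137/7 ≈ 162.43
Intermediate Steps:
E(g, V) = -2 + 2*V/(V + g) (E(g, V) = -2 + (V + V)/(V + g) = -2 + (2*V)/(V + g) = -2 + 2*V/(V + g))
y(T) = 13*T/7 (y(T) = (-2*4/(3 + 4) + 3)*T = (-2*4/7 + 3)*T = (-2*4*⅐ + 3)*T = (-8/7 + 3)*T = 13*T/7)
33*y(5) - 144 = 33*((13/7)*5) - 144 = 33*(65/7) - 144 = 2145/7 - 144 = 1137/7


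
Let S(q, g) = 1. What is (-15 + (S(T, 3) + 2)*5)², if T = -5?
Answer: 0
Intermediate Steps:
(-15 + (S(T, 3) + 2)*5)² = (-15 + (1 + 2)*5)² = (-15 + 3*5)² = (-15 + 15)² = 0² = 0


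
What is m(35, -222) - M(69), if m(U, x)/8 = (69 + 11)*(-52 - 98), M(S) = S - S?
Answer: -96000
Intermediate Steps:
M(S) = 0
m(U, x) = -96000 (m(U, x) = 8*((69 + 11)*(-52 - 98)) = 8*(80*(-150)) = 8*(-12000) = -96000)
m(35, -222) - M(69) = -96000 - 1*0 = -96000 + 0 = -96000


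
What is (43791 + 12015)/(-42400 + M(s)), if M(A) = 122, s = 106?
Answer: -27903/21139 ≈ -1.3200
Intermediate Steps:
(43791 + 12015)/(-42400 + M(s)) = (43791 + 12015)/(-42400 + 122) = 55806/(-42278) = 55806*(-1/42278) = -27903/21139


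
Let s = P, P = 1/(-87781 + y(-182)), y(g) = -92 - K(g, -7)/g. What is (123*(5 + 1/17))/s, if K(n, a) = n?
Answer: -929531172/17 ≈ -5.4678e+7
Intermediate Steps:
y(g) = -93 (y(g) = -92 - g/g = -92 - 1*1 = -92 - 1 = -93)
P = -1/87874 (P = 1/(-87781 - 93) = 1/(-87874) = -1/87874 ≈ -1.1380e-5)
s = -1/87874 ≈ -1.1380e-5
(123*(5 + 1/17))/s = (123*(5 + 1/17))/(-1/87874) = (123*(5 + 1/17))*(-87874) = (123*(86/17))*(-87874) = (10578/17)*(-87874) = -929531172/17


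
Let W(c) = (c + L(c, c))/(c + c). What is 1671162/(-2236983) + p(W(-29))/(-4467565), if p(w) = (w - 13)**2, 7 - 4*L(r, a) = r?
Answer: -56569623465847/75719298291245 ≈ -0.74710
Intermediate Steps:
L(r, a) = 7/4 - r/4
W(c) = (7/4 + 3*c/4)/(2*c) (W(c) = (c + (7/4 - c/4))/(c + c) = (7/4 + 3*c/4)/((2*c)) = (7/4 + 3*c/4)*(1/(2*c)) = (7/4 + 3*c/4)/(2*c))
p(w) = (-13 + w)**2
1671162/(-2236983) + p(W(-29))/(-4467565) = 1671162/(-2236983) + (-13 + (1/8)*(7 + 3*(-29))/(-29))**2/(-4467565) = 1671162*(-1/2236983) + (-13 + (1/8)*(-1/29)*(7 - 87))**2*(-1/4467565) = -557054/745661 + (-13 + (1/8)*(-1/29)*(-80))**2*(-1/4467565) = -557054/745661 + (-13 + 10/29)**2*(-1/4467565) = -557054/745661 + (-367/29)**2*(-1/4467565) = -557054/745661 + (134689/841)*(-1/4467565) = -557054/745661 - 134689/3757222165 = -56569623465847/75719298291245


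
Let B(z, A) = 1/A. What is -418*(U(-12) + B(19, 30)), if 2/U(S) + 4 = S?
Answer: 2299/60 ≈ 38.317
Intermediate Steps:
U(S) = 2/(-4 + S)
-418*(U(-12) + B(19, 30)) = -418*(2/(-4 - 12) + 1/30) = -418*(2/(-16) + 1/30) = -418*(2*(-1/16) + 1/30) = -418*(-1/8 + 1/30) = -418*(-11/120) = 2299/60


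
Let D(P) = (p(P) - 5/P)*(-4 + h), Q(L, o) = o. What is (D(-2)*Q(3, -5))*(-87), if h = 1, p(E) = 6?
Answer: -22185/2 ≈ -11093.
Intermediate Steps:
D(P) = -18 + 15/P (D(P) = (6 - 5/P)*(-4 + 1) = (6 - 5/P)*(-3) = -18 + 15/P)
(D(-2)*Q(3, -5))*(-87) = ((-18 + 15/(-2))*(-5))*(-87) = ((-18 + 15*(-½))*(-5))*(-87) = ((-18 - 15/2)*(-5))*(-87) = -51/2*(-5)*(-87) = (255/2)*(-87) = -22185/2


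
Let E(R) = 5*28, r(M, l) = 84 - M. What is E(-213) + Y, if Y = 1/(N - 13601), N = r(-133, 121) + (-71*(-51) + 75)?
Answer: 1356319/9688 ≈ 140.00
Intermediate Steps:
E(R) = 140
N = 3913 (N = (84 - 1*(-133)) + (-71*(-51) + 75) = (84 + 133) + (3621 + 75) = 217 + 3696 = 3913)
Y = -1/9688 (Y = 1/(3913 - 13601) = 1/(-9688) = -1/9688 ≈ -0.00010322)
E(-213) + Y = 140 - 1/9688 = 1356319/9688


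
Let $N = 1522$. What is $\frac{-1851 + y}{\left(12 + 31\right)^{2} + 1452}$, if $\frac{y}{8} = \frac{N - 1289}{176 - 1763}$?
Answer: $- \frac{2939401}{5238687} \approx -0.5611$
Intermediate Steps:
$y = - \frac{1864}{1587}$ ($y = 8 \frac{1522 - 1289}{176 - 1763} = 8 \frac{1522 - 1289}{-1587} = 8 \left(1522 - 1289\right) \left(- \frac{1}{1587}\right) = 8 \cdot 233 \left(- \frac{1}{1587}\right) = 8 \left(- \frac{233}{1587}\right) = - \frac{1864}{1587} \approx -1.1745$)
$\frac{-1851 + y}{\left(12 + 31\right)^{2} + 1452} = \frac{-1851 - \frac{1864}{1587}}{\left(12 + 31\right)^{2} + 1452} = - \frac{2939401}{1587 \left(43^{2} + 1452\right)} = - \frac{2939401}{1587 \left(1849 + 1452\right)} = - \frac{2939401}{1587 \cdot 3301} = \left(- \frac{2939401}{1587}\right) \frac{1}{3301} = - \frac{2939401}{5238687}$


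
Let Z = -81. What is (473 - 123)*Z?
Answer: -28350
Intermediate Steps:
(473 - 123)*Z = (473 - 123)*(-81) = 350*(-81) = -28350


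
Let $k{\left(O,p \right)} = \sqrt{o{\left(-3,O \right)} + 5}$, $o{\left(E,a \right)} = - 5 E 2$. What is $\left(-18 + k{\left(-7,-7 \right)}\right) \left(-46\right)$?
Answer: $828 - 46 \sqrt{35} \approx 555.86$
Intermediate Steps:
$o{\left(E,a \right)} = - 10 E$
$k{\left(O,p \right)} = \sqrt{35}$ ($k{\left(O,p \right)} = \sqrt{\left(-10\right) \left(-3\right) + 5} = \sqrt{30 + 5} = \sqrt{35}$)
$\left(-18 + k{\left(-7,-7 \right)}\right) \left(-46\right) = \left(-18 + \sqrt{35}\right) \left(-46\right) = 828 - 46 \sqrt{35}$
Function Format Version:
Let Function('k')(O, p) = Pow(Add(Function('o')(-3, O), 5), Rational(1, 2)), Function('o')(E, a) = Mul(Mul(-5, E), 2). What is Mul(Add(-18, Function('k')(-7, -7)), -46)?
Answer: Add(828, Mul(-46, Pow(35, Rational(1, 2)))) ≈ 555.86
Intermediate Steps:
Function('o')(E, a) = Mul(-10, E)
Function('k')(O, p) = Pow(35, Rational(1, 2)) (Function('k')(O, p) = Pow(Add(Mul(-10, -3), 5), Rational(1, 2)) = Pow(Add(30, 5), Rational(1, 2)) = Pow(35, Rational(1, 2)))
Mul(Add(-18, Function('k')(-7, -7)), -46) = Mul(Add(-18, Pow(35, Rational(1, 2))), -46) = Add(828, Mul(-46, Pow(35, Rational(1, 2))))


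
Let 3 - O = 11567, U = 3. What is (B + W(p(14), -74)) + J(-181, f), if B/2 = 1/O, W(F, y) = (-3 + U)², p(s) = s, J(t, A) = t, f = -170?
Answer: -1046543/5782 ≈ -181.00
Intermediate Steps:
O = -11564 (O = 3 - 1*11567 = 3 - 11567 = -11564)
W(F, y) = 0 (W(F, y) = (-3 + 3)² = 0² = 0)
B = -1/5782 (B = 2/(-11564) = 2*(-1/11564) = -1/5782 ≈ -0.00017295)
(B + W(p(14), -74)) + J(-181, f) = (-1/5782 + 0) - 181 = -1/5782 - 181 = -1046543/5782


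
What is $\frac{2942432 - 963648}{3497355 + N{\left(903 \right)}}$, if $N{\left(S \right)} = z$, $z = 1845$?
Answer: $\frac{61837}{109350} \approx 0.5655$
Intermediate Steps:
$N{\left(S \right)} = 1845$
$\frac{2942432 - 963648}{3497355 + N{\left(903 \right)}} = \frac{2942432 - 963648}{3497355 + 1845} = \frac{1978784}{3499200} = 1978784 \cdot \frac{1}{3499200} = \frac{61837}{109350}$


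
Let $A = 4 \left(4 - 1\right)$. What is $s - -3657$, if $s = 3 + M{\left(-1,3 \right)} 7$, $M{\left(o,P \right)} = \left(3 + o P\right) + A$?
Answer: $3744$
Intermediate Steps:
$A = 12$ ($A = 4 \cdot 3 = 12$)
$M{\left(o,P \right)} = 15 + P o$ ($M{\left(o,P \right)} = \left(3 + o P\right) + 12 = \left(3 + P o\right) + 12 = 15 + P o$)
$s = 87$ ($s = 3 + \left(15 + 3 \left(-1\right)\right) 7 = 3 + \left(15 - 3\right) 7 = 3 + 12 \cdot 7 = 3 + 84 = 87$)
$s - -3657 = 87 - -3657 = 87 + 3657 = 3744$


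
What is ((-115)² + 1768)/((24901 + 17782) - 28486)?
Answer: 14993/14197 ≈ 1.0561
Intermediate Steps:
((-115)² + 1768)/((24901 + 17782) - 28486) = (13225 + 1768)/(42683 - 28486) = 14993/14197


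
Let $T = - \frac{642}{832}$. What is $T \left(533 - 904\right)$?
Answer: $\frac{119091}{416} \approx 286.28$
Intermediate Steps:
$T = - \frac{321}{416}$ ($T = \left(-642\right) \frac{1}{832} = - \frac{321}{416} \approx -0.77164$)
$T \left(533 - 904\right) = - \frac{321 \left(533 - 904\right)}{416} = \left(- \frac{321}{416}\right) \left(-371\right) = \frac{119091}{416}$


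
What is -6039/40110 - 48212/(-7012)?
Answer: 157619821/23437610 ≈ 6.7251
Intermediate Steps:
-6039/40110 - 48212/(-7012) = -6039*1/40110 - 48212*(-1/7012) = -2013/13370 + 12053/1753 = 157619821/23437610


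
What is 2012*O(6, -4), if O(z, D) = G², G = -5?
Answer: 50300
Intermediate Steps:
O(z, D) = 25 (O(z, D) = (-5)² = 25)
2012*O(6, -4) = 2012*25 = 50300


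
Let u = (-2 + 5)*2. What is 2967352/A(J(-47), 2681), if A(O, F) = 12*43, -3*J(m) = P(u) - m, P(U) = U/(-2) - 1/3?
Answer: 741838/129 ≈ 5750.7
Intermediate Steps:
u = 6 (u = 3*2 = 6)
P(U) = -⅓ - U/2 (P(U) = U*(-½) - 1*⅓ = -U/2 - ⅓ = -⅓ - U/2)
J(m) = 10/9 + m/3 (J(m) = -((-⅓ - ½*6) - m)/3 = -((-⅓ - 3) - m)/3 = -(-10/3 - m)/3 = 10/9 + m/3)
A(O, F) = 516
2967352/A(J(-47), 2681) = 2967352/516 = 2967352*(1/516) = 741838/129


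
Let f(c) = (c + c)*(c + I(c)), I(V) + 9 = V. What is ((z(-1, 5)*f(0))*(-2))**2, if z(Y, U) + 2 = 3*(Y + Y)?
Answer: 0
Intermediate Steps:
I(V) = -9 + V
f(c) = 2*c*(-9 + 2*c) (f(c) = (c + c)*(c + (-9 + c)) = (2*c)*(-9 + 2*c) = 2*c*(-9 + 2*c))
z(Y, U) = -2 + 6*Y (z(Y, U) = -2 + 3*(Y + Y) = -2 + 3*(2*Y) = -2 + 6*Y)
((z(-1, 5)*f(0))*(-2))**2 = (((-2 + 6*(-1))*(2*0*(-9 + 2*0)))*(-2))**2 = (((-2 - 6)*(2*0*(-9 + 0)))*(-2))**2 = (-16*0*(-9)*(-2))**2 = (-8*0*(-2))**2 = (0*(-2))**2 = 0**2 = 0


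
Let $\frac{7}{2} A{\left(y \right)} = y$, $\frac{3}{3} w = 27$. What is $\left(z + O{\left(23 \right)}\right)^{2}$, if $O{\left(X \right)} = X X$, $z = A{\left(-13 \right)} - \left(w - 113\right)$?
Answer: $\frac{18309841}{49} \approx 3.7367 \cdot 10^{5}$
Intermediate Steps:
$w = 27$
$A{\left(y \right)} = \frac{2 y}{7}$
$z = \frac{576}{7}$ ($z = \frac{2}{7} \left(-13\right) - \left(27 - 113\right) = - \frac{26}{7} - \left(27 - 113\right) = - \frac{26}{7} - -86 = - \frac{26}{7} + 86 = \frac{576}{7} \approx 82.286$)
$O{\left(X \right)} = X^{2}$
$\left(z + O{\left(23 \right)}\right)^{2} = \left(\frac{576}{7} + 23^{2}\right)^{2} = \left(\frac{576}{7} + 529\right)^{2} = \left(\frac{4279}{7}\right)^{2} = \frac{18309841}{49}$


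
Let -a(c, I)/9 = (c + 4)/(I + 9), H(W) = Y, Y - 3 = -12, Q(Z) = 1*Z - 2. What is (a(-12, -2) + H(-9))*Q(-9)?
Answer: -99/7 ≈ -14.143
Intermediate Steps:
Q(Z) = -2 + Z (Q(Z) = Z - 2 = -2 + Z)
Y = -9 (Y = 3 - 12 = -9)
H(W) = -9
a(c, I) = -9*(4 + c)/(9 + I) (a(c, I) = -9*(c + 4)/(I + 9) = -9*(4 + c)/(9 + I))
(a(-12, -2) + H(-9))*Q(-9) = (9*(-4 - 1*(-12))/(9 - 2) - 9)*(-2 - 9) = (9*(-4 + 12)/7 - 9)*(-11) = (9*(⅐)*8 - 9)*(-11) = (72/7 - 9)*(-11) = (9/7)*(-11) = -99/7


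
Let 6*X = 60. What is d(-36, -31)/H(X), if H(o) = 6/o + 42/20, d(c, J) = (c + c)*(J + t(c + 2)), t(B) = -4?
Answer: 2800/3 ≈ 933.33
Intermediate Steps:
X = 10 (X = (⅙)*60 = 10)
d(c, J) = 2*c*(-4 + J) (d(c, J) = (c + c)*(J - 4) = (2*c)*(-4 + J) = 2*c*(-4 + J))
H(o) = 21/10 + 6/o (H(o) = 6/o + 42*(1/20) = 6/o + 21/10 = 21/10 + 6/o)
d(-36, -31)/H(X) = (2*(-36)*(-4 - 31))/(21/10 + 6/10) = (2*(-36)*(-35))/(21/10 + 6*(⅒)) = 2520/(21/10 + ⅗) = 2520/(27/10) = 2520*(10/27) = 2800/3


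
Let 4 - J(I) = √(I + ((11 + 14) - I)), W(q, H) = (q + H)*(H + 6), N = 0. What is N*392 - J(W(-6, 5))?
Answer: 1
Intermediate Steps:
W(q, H) = (6 + H)*(H + q) (W(q, H) = (H + q)*(6 + H) = (6 + H)*(H + q))
J(I) = -1 (J(I) = 4 - √(I + ((11 + 14) - I)) = 4 - √(I + (25 - I)) = 4 - √25 = 4 - 1*5 = 4 - 5 = -1)
N*392 - J(W(-6, 5)) = 0*392 - 1*(-1) = 0 + 1 = 1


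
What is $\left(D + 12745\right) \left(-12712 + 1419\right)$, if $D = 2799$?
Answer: $-175538392$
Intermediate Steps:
$\left(D + 12745\right) \left(-12712 + 1419\right) = \left(2799 + 12745\right) \left(-12712 + 1419\right) = 15544 \left(-11293\right) = -175538392$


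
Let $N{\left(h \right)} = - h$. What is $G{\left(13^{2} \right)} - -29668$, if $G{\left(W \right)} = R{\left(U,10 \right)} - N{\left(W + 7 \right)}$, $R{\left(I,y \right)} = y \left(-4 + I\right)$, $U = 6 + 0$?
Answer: $29864$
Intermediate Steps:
$U = 6$
$G{\left(W \right)} = 27 + W$ ($G{\left(W \right)} = 10 \left(-4 + 6\right) - - (W + 7) = 10 \cdot 2 - - (7 + W) = 20 - \left(-7 - W\right) = 20 + \left(7 + W\right) = 27 + W$)
$G{\left(13^{2} \right)} - -29668 = \left(27 + 13^{2}\right) - -29668 = \left(27 + 169\right) + 29668 = 196 + 29668 = 29864$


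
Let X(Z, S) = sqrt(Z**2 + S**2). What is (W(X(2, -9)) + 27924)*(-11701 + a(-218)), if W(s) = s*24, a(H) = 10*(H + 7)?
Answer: -385658364 - 331464*sqrt(85) ≈ -3.8871e+8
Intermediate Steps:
a(H) = 70 + 10*H (a(H) = 10*(7 + H) = 70 + 10*H)
X(Z, S) = sqrt(S**2 + Z**2)
W(s) = 24*s
(W(X(2, -9)) + 27924)*(-11701 + a(-218)) = (24*sqrt((-9)**2 + 2**2) + 27924)*(-11701 + (70 + 10*(-218))) = (24*sqrt(81 + 4) + 27924)*(-11701 + (70 - 2180)) = (24*sqrt(85) + 27924)*(-11701 - 2110) = (27924 + 24*sqrt(85))*(-13811) = -385658364 - 331464*sqrt(85)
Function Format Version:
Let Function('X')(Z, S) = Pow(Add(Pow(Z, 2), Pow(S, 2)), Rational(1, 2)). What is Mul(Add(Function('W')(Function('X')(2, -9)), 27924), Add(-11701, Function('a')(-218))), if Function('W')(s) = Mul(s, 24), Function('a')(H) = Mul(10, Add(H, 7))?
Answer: Add(-385658364, Mul(-331464, Pow(85, Rational(1, 2)))) ≈ -3.8871e+8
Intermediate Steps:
Function('a')(H) = Add(70, Mul(10, H)) (Function('a')(H) = Mul(10, Add(7, H)) = Add(70, Mul(10, H)))
Function('X')(Z, S) = Pow(Add(Pow(S, 2), Pow(Z, 2)), Rational(1, 2))
Function('W')(s) = Mul(24, s)
Mul(Add(Function('W')(Function('X')(2, -9)), 27924), Add(-11701, Function('a')(-218))) = Mul(Add(Mul(24, Pow(Add(Pow(-9, 2), Pow(2, 2)), Rational(1, 2))), 27924), Add(-11701, Add(70, Mul(10, -218)))) = Mul(Add(Mul(24, Pow(Add(81, 4), Rational(1, 2))), 27924), Add(-11701, Add(70, -2180))) = Mul(Add(Mul(24, Pow(85, Rational(1, 2))), 27924), Add(-11701, -2110)) = Mul(Add(27924, Mul(24, Pow(85, Rational(1, 2)))), -13811) = Add(-385658364, Mul(-331464, Pow(85, Rational(1, 2))))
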